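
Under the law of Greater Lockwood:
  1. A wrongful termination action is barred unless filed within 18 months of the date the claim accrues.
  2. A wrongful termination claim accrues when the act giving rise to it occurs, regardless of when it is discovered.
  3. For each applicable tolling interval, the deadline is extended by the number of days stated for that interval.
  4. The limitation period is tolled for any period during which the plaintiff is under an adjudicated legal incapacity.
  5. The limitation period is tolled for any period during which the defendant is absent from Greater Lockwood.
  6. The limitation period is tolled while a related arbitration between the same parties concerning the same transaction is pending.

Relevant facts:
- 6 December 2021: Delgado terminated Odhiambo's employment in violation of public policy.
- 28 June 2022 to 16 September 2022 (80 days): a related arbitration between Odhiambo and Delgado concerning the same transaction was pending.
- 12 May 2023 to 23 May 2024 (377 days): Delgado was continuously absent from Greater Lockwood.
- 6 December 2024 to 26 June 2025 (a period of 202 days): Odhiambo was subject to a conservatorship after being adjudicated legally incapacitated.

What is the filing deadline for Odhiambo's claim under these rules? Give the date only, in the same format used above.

The limitation period began to run on 6 December 2021.
The untolled deadline — 18 months after 6 December 2021 — is 6 June 2023.
Because the pending related arbitration ran from 28 June 2022 to 16 September 2022, the deadline is extended by 80 days to 25 August 2023.
The period was tolled for 377 days by the defendant's absence from the jurisdiction (12 May 2023 to 23 May 2024), pushing the deadline to 5 September 2024.
The plaintiff's legal incapacity starting 6 December 2024 came too late — the period had run on 5 September 2024 — and so does not extend the deadline.

5 September 2024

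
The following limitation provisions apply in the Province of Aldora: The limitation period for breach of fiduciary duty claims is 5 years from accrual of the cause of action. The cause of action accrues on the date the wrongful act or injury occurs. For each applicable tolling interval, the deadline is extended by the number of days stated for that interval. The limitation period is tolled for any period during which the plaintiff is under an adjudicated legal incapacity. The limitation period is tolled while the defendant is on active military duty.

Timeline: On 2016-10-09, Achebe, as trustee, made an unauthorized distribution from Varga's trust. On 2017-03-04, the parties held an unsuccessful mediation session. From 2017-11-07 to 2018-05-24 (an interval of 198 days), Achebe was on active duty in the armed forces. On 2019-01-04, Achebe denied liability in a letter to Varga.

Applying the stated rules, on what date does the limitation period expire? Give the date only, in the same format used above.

2022-04-25

The claim accrued on 2016-10-09, when the wrongful act occurred.
5 years from 2016-10-09 is 2021-10-09.
Because the defendant's active military service ran from 2017-11-07 to 2018-05-24, the deadline is extended by 198 days to 2022-04-25.
The other events in the timeline have no effect on the limitation period under the stated rules.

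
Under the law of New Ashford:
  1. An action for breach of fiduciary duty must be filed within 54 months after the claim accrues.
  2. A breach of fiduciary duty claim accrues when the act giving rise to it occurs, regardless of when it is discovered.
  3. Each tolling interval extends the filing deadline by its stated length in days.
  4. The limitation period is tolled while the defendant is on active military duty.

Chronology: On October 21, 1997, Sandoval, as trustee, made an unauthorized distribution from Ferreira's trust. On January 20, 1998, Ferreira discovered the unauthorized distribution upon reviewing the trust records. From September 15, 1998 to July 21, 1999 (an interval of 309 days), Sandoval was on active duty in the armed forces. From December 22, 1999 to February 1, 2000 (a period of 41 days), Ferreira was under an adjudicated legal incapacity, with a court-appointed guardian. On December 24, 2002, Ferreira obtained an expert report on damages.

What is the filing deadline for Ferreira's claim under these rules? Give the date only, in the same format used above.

February 24, 2003

Because the rule ties accrual to occurrence, the claim accrued on October 21, 1997, not on the January 20, 1998 discovery date.
54 months from October 21, 1997 is April 21, 2002.
Because the defendant's active military service ran from September 15, 1998 to July 21, 1999, the deadline is extended by 309 days to February 24, 2003.
No stated provision tolls the period for the plaintiff's incapacity, so the interval from December 22, 1999 to February 1, 2000 has no effect on the deadline.
None of the other events listed affects the running of the period under the stated rules.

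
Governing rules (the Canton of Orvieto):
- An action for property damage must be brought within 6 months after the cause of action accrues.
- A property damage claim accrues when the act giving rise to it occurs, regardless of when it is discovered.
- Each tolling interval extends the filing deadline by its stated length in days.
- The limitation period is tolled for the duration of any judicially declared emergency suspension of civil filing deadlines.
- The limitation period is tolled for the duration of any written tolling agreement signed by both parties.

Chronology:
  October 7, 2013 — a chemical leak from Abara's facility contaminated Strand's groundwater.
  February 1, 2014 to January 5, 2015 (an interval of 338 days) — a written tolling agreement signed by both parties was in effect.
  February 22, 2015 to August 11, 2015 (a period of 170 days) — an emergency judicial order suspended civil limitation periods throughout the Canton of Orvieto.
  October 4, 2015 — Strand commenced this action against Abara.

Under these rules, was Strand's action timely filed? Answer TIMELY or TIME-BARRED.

TIME-BARRED

The cause of action accrued on October 7, 2013, the date of the act.
Adding the 6 months base period to October 7, 2013 gives a deadline of April 7, 2014, before any tolling.
Because the written tolling agreement ran from February 1, 2014 to January 5, 2015, the deadline is extended by 338 days to March 11, 2015.
The period was tolled for 170 days by the emergency suspension of filing deadlines (February 22, 2015 to August 11, 2015), pushing the deadline to August 28, 2015.
The October 4, 2015 filing falls after the August 28, 2015 deadline; the claim is time-barred.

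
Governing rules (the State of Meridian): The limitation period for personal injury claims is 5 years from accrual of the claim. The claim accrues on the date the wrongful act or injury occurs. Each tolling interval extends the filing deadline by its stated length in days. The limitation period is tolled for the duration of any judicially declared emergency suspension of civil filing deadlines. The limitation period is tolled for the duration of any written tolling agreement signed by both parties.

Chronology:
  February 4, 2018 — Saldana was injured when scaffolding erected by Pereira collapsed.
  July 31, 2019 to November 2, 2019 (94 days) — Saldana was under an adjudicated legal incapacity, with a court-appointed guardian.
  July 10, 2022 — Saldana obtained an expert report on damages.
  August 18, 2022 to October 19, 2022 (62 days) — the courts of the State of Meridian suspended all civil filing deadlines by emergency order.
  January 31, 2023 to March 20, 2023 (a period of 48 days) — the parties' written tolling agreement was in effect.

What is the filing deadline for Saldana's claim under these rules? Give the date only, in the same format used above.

The claim accrued on February 4, 2018, when the wrongful act occurred.
Adding the 5 years base period to February 4, 2018 gives a deadline of February 4, 2023, before any tolling.
Because the emergency suspension of filing deadlines ran from August 18, 2022 to October 19, 2022, the deadline is extended by 62 days to April 7, 2023.
Because the written tolling agreement ran from January 31, 2023 to March 20, 2023, the deadline is extended by 48 days to May 25, 2023.
The plaintiff's legal incapacity from July 31, 2019 to November 2, 2019 does not toll the period, because no stated rule makes the plaintiff's incapacity a tolling event.
Nothing else in the chronology tolls or restarts the period.

May 25, 2023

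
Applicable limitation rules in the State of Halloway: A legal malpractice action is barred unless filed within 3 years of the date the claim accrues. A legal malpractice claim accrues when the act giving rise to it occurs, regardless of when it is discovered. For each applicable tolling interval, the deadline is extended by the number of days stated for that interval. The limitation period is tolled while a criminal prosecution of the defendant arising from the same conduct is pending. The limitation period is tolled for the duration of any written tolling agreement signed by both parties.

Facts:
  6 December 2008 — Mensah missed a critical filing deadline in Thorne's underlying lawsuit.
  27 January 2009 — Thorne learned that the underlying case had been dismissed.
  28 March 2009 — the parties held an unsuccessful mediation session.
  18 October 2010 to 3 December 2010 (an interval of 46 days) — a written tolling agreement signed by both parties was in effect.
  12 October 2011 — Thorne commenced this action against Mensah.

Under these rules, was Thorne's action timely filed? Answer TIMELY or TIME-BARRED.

Because the rule ties accrual to occurrence, the claim accrued on 6 December 2008, not on the 27 January 2009 discovery date.
Adding the 3 years base period to 6 December 2008 gives a deadline of 6 December 2011, before any tolling.
The period was tolled for 46 days by the written tolling agreement (18 October 2010 to 3 December 2010), pushing the deadline to 21 January 2012.
None of the other events listed affects the running of the period under the stated rules.
Filing on 12 October 2011 beat the 21 January 2012 deadline — the action is timely.

TIMELY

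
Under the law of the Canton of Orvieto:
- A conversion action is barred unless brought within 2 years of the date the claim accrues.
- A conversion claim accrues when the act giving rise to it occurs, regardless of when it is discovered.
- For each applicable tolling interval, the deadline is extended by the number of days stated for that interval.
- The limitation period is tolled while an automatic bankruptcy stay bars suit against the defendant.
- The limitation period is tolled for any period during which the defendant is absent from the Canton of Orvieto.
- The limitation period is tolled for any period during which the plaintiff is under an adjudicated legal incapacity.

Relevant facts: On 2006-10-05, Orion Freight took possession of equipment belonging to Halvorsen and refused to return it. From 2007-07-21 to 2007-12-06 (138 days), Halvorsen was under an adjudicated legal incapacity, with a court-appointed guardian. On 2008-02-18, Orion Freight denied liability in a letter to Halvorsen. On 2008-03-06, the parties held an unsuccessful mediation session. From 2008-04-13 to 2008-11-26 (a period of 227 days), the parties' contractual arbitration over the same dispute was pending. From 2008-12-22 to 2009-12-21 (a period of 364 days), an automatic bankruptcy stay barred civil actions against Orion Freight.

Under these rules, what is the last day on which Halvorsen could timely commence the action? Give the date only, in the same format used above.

The claim accrued on 2006-10-05, when the wrongful act occurred.
2 years from 2006-10-05 is 2008-10-05.
The period was tolled for 138 days by the plaintiff's legal incapacity (2007-07-21 to 2007-12-06), pushing the deadline to 2009-02-20.
Because the automatic bankruptcy stay ran from 2008-12-22 to 2009-12-21, the deadline is extended by 364 days to 2010-02-19.
No stated provision tolls the period for a pending arbitration, so the interval from 2008-04-13 to 2008-11-26 has no effect on the deadline.
None of the other events listed affects the running of the period under the stated rules.

2010-02-19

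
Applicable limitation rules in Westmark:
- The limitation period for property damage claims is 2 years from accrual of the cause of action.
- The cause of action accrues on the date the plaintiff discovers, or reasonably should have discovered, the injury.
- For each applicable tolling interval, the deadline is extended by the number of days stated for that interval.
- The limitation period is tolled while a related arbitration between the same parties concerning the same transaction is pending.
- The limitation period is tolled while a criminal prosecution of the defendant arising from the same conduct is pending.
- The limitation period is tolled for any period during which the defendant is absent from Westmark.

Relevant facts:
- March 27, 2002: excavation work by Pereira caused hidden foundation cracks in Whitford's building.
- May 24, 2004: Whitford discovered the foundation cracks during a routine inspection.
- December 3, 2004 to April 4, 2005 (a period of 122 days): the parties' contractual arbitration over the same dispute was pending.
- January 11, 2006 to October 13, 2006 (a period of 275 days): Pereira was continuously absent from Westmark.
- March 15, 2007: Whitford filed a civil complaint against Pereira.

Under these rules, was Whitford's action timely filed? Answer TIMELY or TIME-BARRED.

TIMELY

Under the discovery rule, the claim accrued on May 24, 2004, when Whitford discovered the injury — not on the March 27, 2002 date of the underlying act.
2 years from May 24, 2004 is May 24, 2006.
The period was tolled for 122 days by the pending related arbitration (December 3, 2004 to April 4, 2005), pushing the deadline to September 23, 2006.
The period was tolled for 275 days by the defendant's absence from the jurisdiction (January 11, 2006 to October 13, 2006), pushing the deadline to June 25, 2007.
Filing on March 15, 2007 beat the June 25, 2007 deadline — the action is timely.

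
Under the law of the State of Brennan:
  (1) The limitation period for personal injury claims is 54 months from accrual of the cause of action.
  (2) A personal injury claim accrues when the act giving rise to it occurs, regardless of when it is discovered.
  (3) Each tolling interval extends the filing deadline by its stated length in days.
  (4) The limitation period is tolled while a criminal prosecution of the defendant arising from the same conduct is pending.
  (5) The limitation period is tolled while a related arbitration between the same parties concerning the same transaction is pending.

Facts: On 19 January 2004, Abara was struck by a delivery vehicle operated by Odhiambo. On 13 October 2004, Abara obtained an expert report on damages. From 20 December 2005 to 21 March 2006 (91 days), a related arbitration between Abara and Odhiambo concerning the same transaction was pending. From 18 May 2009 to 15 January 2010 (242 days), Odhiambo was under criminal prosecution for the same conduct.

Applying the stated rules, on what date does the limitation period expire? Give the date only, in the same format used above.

The claim accrued on 19 January 2004, when the wrongful act occurred.
Adding the 54 months base period to 19 January 2004 gives a deadline of 19 July 2008, before any tolling.
Because the pending related arbitration ran from 20 December 2005 to 21 March 2006, the deadline is extended by 91 days to 18 October 2008.
The pending criminal prosecution starting 18 May 2009 came too late — the period had run on 18 October 2008 — and so does not extend the deadline.
Nothing else in the chronology tolls or restarts the period.

18 October 2008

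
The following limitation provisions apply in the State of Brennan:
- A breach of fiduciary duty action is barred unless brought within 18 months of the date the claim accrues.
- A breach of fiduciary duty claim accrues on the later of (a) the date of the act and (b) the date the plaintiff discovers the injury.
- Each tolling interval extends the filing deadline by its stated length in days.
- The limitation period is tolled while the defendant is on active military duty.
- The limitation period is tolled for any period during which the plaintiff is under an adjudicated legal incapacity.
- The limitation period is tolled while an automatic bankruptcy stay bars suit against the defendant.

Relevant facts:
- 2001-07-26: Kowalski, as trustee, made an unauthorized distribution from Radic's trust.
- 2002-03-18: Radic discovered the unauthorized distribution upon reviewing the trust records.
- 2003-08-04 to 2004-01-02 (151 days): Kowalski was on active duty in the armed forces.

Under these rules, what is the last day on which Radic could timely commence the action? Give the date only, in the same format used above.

2004-02-16

Because discovery on 2002-03-18 post-dates the 2001-07-26 act, accrual under the later-of rule falls on 2002-03-18.
The untolled deadline — 18 months after 2002-03-18 — is 2003-09-18.
The defendant's active military service from 2003-08-04 to 2004-01-02 tolled the period for 151 days, extending the deadline to 2004-02-16.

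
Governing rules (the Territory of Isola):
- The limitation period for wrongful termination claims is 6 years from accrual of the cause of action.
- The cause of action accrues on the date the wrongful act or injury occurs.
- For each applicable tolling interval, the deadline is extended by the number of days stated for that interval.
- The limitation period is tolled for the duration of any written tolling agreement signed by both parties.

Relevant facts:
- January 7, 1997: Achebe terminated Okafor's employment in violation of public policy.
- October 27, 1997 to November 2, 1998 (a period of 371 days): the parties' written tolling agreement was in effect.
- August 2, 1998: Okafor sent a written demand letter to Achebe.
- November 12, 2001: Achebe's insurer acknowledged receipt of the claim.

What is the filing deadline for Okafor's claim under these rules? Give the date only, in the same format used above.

The cause of action accrued on January 7, 1997, the date of the act.
The untolled deadline — 6 years after January 7, 1997 — is January 7, 2003.
The written tolling agreement from October 27, 1997 to November 2, 1998 tolled the period for 371 days, extending the deadline to January 13, 2004.
None of the other events listed affects the running of the period under the stated rules.

January 13, 2004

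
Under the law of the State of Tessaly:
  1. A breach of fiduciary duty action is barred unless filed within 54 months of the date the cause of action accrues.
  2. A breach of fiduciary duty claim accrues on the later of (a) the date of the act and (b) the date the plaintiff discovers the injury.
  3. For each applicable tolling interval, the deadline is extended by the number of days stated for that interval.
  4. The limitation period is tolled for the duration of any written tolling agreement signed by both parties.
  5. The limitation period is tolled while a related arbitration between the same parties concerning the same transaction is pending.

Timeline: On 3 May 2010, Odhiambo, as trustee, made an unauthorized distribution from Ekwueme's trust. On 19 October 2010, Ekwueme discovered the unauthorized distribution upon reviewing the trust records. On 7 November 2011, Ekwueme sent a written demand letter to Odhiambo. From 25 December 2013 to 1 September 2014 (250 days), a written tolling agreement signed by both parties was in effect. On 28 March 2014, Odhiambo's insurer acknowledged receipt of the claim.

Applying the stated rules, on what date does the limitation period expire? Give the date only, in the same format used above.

The claim accrued on 19 October 2010 — the later of the 3 May 2010 act and the 19 October 2010 discovery.
The untolled deadline — 54 months after 19 October 2010 — is 19 April 2015.
The period was tolled for 250 days by the written tolling agreement (25 December 2013 to 1 September 2014), pushing the deadline to 25 December 2015.
The other events in the timeline have no effect on the limitation period under the stated rules.

25 December 2015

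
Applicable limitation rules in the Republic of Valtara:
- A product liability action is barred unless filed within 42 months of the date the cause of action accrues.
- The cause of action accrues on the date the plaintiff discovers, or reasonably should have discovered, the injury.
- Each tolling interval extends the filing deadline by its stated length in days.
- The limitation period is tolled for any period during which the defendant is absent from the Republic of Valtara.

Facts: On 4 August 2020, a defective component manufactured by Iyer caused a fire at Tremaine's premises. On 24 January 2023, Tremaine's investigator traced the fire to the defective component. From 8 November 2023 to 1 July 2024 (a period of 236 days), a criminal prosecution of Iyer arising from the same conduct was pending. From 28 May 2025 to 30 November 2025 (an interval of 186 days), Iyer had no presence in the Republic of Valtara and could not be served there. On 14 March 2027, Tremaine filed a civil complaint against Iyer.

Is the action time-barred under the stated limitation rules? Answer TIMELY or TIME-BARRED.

TIME-BARRED

Under the discovery rule, the claim accrued on 24 January 2023, when Tremaine discovered the injury — not on the 4 August 2020 date of the underlying act.
42 months from 24 January 2023 is 24 July 2026.
The period was tolled for 186 days by the defendant's absence from the jurisdiction (28 May 2025 to 30 November 2025), pushing the deadline to 26 January 2027.
No stated provision tolls the period for a criminal prosecution, so the interval from 8 November 2023 to 1 July 2024 has no effect on the deadline.
Tremaine filed on 14 March 2027, after the 26 January 2027 deadline, so the action is time-barred.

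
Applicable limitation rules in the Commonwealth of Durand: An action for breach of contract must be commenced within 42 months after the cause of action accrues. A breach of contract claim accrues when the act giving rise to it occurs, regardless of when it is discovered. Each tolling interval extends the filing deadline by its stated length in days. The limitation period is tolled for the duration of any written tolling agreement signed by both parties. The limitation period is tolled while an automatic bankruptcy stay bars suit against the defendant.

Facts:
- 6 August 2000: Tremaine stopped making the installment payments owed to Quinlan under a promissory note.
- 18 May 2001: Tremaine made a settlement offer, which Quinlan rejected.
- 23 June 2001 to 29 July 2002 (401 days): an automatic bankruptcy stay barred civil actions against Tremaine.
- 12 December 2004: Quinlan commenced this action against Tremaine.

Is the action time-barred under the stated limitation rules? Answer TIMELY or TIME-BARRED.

TIMELY

The limitation period began to run on 6 August 2000.
42 months from 6 August 2000 is 6 February 2004.
Because the automatic bankruptcy stay ran from 23 June 2001 to 29 July 2002, the deadline is extended by 401 days to 13 March 2005.
The other events in the timeline have no effect on the limitation period under the stated rules.
Filing on 12 December 2004 beat the 13 March 2005 deadline — the action is timely.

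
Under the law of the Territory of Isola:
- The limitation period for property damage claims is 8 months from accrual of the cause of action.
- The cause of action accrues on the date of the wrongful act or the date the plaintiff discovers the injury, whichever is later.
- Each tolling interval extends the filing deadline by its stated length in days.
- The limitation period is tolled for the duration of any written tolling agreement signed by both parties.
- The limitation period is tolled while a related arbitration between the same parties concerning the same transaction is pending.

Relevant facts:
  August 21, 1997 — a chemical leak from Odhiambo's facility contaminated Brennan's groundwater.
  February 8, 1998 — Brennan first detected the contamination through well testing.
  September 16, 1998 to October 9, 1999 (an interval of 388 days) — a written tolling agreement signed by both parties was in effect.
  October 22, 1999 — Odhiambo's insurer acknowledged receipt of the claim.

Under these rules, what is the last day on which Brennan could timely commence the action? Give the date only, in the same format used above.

October 31, 1999

The claim accrued on February 8, 1998 — the later of the August 21, 1997 act and the February 8, 1998 discovery.
Adding the 8 months base period to February 8, 1998 gives a deadline of October 8, 1998, before any tolling.
The period was tolled for 388 days by the written tolling agreement (September 16, 1998 to October 9, 1999), pushing the deadline to October 31, 1999.
The other events in the timeline have no effect on the limitation period under the stated rules.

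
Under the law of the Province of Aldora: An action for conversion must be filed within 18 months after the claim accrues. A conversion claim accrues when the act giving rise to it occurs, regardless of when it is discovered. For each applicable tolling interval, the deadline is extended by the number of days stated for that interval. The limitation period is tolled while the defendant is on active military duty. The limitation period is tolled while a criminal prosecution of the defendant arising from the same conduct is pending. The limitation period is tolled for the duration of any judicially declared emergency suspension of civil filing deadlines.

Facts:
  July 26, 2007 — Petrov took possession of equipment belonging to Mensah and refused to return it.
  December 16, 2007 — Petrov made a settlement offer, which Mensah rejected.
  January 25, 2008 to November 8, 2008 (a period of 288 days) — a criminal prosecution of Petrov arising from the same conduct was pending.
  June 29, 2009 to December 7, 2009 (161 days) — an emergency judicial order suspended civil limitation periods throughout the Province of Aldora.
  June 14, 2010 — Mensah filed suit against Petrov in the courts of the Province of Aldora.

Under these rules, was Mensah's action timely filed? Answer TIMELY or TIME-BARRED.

The limitation period began to run on July 26, 2007.
Adding the 18 months base period to July 26, 2007 gives a deadline of January 26, 2009, before any tolling.
The pending criminal prosecution from January 25, 2008 to November 8, 2008 tolled the period for 288 days, extending the deadline to November 10, 2009.
The period was tolled for 161 days by the emergency suspension of filing deadlines (June 29, 2009 to December 7, 2009), pushing the deadline to April 20, 2010.
None of the other events listed affects the running of the period under the stated rules.
Mensah filed on June 14, 2010, after the April 20, 2010 deadline, so the action is time-barred.

TIME-BARRED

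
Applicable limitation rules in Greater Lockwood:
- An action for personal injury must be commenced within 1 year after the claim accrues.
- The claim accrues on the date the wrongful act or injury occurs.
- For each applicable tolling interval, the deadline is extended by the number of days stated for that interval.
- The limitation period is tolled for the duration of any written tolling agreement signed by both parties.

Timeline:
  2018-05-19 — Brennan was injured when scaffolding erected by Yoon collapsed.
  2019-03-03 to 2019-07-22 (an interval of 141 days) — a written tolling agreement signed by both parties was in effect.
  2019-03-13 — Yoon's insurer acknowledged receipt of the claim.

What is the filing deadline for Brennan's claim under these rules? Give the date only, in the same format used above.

2019-10-07

The claim accrued on 2018-05-19, when the wrongful act occurred.
1 year from 2018-05-19 is 2019-05-19.
The period was tolled for 141 days by the written tolling agreement (2019-03-03 to 2019-07-22), pushing the deadline to 2019-10-07.
The other events in the timeline have no effect on the limitation period under the stated rules.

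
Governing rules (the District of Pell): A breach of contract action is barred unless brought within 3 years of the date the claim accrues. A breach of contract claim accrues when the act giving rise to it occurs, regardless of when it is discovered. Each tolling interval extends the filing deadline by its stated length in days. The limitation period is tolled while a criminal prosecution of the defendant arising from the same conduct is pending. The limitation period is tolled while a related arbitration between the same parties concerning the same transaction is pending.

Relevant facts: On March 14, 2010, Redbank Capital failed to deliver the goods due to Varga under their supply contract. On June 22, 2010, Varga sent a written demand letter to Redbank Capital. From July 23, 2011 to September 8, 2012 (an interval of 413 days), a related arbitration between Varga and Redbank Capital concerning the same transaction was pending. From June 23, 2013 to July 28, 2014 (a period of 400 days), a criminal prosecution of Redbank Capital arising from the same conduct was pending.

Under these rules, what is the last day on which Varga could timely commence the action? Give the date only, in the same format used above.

June 5, 2015

The limitation period began to run on March 14, 2010.
Adding the 3 years base period to March 14, 2010 gives a deadline of March 14, 2013, before any tolling.
The pending related arbitration from July 23, 2011 to September 8, 2012 tolled the period for 413 days, extending the deadline to May 1, 2014.
The period was tolled for 400 days by the pending criminal prosecution (June 23, 2013 to July 28, 2014), pushing the deadline to June 5, 2015.
Nothing else in the chronology tolls or restarts the period.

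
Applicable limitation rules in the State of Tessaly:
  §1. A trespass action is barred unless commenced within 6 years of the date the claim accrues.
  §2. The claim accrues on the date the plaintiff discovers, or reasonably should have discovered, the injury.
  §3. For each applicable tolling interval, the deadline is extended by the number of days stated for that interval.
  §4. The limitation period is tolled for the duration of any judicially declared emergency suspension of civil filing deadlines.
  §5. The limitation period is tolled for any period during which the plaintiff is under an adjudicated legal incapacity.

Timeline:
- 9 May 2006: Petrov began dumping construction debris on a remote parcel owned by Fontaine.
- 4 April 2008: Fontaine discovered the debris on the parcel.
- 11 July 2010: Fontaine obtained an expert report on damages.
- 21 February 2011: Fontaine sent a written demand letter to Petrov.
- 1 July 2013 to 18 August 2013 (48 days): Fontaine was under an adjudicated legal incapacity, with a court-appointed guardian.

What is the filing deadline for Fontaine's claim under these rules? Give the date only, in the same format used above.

The claim did not accrue until Fontaine discovered the injury on 4 April 2008; the 9 May 2006 act date does not start the clock under the stated rule.
Adding the 6 years base period to 4 April 2008 gives a deadline of 4 April 2014, before any tolling.
The plaintiff's legal incapacity from 1 July 2013 to 18 August 2013 tolled the period for 48 days, extending the deadline to 22 May 2014.
The other events in the timeline have no effect on the limitation period under the stated rules.

22 May 2014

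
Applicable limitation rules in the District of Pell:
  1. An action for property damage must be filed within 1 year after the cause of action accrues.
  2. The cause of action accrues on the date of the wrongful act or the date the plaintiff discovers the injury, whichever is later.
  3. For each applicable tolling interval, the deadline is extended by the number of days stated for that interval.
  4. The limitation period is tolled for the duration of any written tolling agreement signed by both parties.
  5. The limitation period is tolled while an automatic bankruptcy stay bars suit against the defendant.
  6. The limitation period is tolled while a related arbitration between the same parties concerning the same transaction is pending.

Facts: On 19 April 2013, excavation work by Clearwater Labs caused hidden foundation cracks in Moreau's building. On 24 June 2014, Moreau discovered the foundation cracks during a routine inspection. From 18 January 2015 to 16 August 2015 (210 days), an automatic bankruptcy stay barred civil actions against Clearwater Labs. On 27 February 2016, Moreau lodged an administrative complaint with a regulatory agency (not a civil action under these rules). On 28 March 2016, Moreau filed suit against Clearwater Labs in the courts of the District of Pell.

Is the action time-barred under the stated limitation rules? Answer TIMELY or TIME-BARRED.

TIME-BARRED

The claim accrued on 24 June 2014 — the later of the 19 April 2013 act and the 24 June 2014 discovery.
The untolled deadline — 1 year after 24 June 2014 — is 24 June 2015.
The period was tolled for 210 days by the automatic bankruptcy stay (18 January 2015 to 16 August 2015), pushing the deadline to 20 January 2016.
None of the other events listed affects the running of the period under the stated rules.
Filing on 28 March 2016 missed the 20 January 2016 deadline — the action is time-barred.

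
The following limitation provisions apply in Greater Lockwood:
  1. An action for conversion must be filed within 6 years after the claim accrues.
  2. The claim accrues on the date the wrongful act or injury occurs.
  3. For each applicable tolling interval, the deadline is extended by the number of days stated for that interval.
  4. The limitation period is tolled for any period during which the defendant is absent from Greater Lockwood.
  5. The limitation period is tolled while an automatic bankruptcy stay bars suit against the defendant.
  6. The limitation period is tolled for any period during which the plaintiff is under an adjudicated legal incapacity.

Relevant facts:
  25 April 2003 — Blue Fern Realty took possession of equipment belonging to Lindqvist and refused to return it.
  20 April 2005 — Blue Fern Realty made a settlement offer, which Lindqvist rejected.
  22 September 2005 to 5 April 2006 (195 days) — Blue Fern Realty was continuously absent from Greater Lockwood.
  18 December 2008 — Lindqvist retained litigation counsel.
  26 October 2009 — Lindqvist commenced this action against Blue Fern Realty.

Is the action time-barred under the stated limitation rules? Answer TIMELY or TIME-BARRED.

TIMELY

The claim accrued on 25 April 2003, when the wrongful act occurred.
The untolled deadline — 6 years after 25 April 2003 — is 25 April 2009.
Because the defendant's absence from the jurisdiction ran from 22 September 2005 to 5 April 2006, the deadline is extended by 195 days to 6 November 2009.
None of the other events listed affects the running of the period under the stated rules.
The 26 October 2009 filing precedes the 6 November 2009 deadline; the claim is timely.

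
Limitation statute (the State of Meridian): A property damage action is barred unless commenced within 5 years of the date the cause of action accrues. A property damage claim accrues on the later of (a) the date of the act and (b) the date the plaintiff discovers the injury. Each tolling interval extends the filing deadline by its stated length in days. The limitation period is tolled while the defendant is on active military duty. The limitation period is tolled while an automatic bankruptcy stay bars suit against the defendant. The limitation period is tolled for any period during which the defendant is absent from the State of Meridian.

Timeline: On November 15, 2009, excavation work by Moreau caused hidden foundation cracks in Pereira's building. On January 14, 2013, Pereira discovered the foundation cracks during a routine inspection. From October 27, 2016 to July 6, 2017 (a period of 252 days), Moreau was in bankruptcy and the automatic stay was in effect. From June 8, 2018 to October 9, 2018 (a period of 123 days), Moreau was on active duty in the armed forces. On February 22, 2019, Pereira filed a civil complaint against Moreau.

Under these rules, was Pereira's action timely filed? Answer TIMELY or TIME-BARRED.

TIME-BARRED

The claim accrued on January 14, 2013 — the later of the November 15, 2009 act and the January 14, 2013 discovery.
The untolled deadline — 5 years after January 14, 2013 — is January 14, 2018.
The automatic bankruptcy stay from October 27, 2016 to July 6, 2017 tolled the period for 252 days, extending the deadline to September 23, 2018.
Because the defendant's active military service ran from June 8, 2018 to October 9, 2018, the deadline is extended by 123 days to January 24, 2019.
The February 22, 2019 filing falls after the January 24, 2019 deadline; the claim is time-barred.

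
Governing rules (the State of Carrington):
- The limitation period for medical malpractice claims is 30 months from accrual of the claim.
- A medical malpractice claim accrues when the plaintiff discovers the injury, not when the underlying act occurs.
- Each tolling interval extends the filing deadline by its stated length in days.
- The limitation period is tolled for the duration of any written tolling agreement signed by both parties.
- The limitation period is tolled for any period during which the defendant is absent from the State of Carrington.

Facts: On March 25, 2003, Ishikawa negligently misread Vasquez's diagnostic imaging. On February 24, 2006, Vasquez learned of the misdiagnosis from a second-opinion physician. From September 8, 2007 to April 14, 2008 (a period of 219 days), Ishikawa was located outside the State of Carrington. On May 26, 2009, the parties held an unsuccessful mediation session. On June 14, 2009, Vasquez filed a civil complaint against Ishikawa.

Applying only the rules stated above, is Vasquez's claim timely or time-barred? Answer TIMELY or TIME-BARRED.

TIME-BARRED

Accrual is tied to discovery, so the period began on February 24, 2006 rather than on March 25, 2003 when the act occurred.
Adding the 30 months base period to February 24, 2006 gives a deadline of August 24, 2008, before any tolling.
The defendant's absence from the jurisdiction from September 8, 2007 to April 14, 2008 tolled the period for 219 days, extending the deadline to March 31, 2009.
Nothing else in the chronology tolls or restarts the period.
Filing on June 14, 2009 missed the March 31, 2009 deadline — the action is time-barred.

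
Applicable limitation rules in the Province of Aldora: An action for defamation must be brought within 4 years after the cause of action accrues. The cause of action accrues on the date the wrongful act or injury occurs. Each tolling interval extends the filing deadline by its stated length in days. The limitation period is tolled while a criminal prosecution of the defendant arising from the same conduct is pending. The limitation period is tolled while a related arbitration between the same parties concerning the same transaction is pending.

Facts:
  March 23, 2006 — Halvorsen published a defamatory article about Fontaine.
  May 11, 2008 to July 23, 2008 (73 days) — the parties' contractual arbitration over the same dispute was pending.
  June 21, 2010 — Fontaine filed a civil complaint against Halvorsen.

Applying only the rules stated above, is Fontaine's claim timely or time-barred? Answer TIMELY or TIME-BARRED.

The limitation period began to run on March 23, 2006.
The untolled deadline — 4 years after March 23, 2006 — is March 23, 2010.
The period was tolled for 73 days by the pending related arbitration (May 11, 2008 to July 23, 2008), pushing the deadline to June 4, 2010.
The June 21, 2010 filing falls after the June 4, 2010 deadline; the claim is time-barred.

TIME-BARRED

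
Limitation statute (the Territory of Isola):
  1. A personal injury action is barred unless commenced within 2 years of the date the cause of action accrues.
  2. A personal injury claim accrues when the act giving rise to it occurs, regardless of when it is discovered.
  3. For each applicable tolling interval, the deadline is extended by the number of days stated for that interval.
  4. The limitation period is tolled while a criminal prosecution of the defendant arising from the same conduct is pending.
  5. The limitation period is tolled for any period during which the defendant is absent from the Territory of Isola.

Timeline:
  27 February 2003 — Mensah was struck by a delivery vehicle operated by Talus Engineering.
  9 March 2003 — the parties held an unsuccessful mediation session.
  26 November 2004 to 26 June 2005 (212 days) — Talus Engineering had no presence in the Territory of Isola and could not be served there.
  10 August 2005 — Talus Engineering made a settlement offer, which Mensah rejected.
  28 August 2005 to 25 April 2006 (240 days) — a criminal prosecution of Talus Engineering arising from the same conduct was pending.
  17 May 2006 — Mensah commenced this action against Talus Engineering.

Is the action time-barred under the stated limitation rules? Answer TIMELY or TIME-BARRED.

TIMELY

The limitation period began to run on 27 February 2003.
Adding the 2 years base period to 27 February 2003 gives a deadline of 27 February 2005, before any tolling.
Because the defendant's absence from the jurisdiction ran from 26 November 2004 to 26 June 2005, the deadline is extended by 212 days to 27 September 2005.
Because the pending criminal prosecution ran from 28 August 2005 to 25 April 2006, the deadline is extended by 240 days to 25 May 2006.
Nothing else in the chronology tolls or restarts the period.
Filing on 17 May 2006 beat the 25 May 2006 deadline — the action is timely.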